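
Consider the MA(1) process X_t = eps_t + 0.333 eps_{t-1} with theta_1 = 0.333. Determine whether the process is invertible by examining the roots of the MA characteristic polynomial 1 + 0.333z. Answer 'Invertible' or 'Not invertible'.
\text{Invertible}

The MA(q) characteristic polynomial is P(z) = 1 + 0.333z.
Invertibility requires all roots to lie outside the unit circle, i.e. |z| > 1 for every root.
This is linear in z: 1 + (0.333) z = 0  =>  z = -1/(0.333) = -3.003003,  |z| = 3.003003.
Moduli of all roots: 3.0030.
All moduli strictly greater than 1? Yes.
Verdict: Invertible.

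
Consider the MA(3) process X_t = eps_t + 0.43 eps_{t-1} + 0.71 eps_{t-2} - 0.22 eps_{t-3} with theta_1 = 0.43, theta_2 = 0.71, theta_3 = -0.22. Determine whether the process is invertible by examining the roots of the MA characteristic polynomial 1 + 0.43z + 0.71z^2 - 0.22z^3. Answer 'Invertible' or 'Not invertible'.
\text{Invertible}

The MA(q) characteristic polynomial is P(z) = 1 + 0.43z + 0.71z^2 - 0.22z^3.
Invertibility requires all roots to lie outside the unit circle, i.e. |z| > 1 for every root.
Degree 3: look for a simple real root z0 first, then factor out (1 - z/z0) and solve the remaining quadratic.
Testing z0 = 4: P(4) = 1 + (0.43)(4) + (0.71)(4)^2 + (-0.22)(4)^3
  = 1 + (1.72) + (11.36) + (-14.08) = 0.  So z_0 = 4 is a root, |z_0| = 4.
Divide out the factor (1 - 0.25 z) = (1 - z/z0) (since 1/z0 = 0.25):
  P(z) = (1 - 0.25 z)(1 + (0.68) z + (0.88) z^2)
  [check: z-coef 0.68 - (0.25) = 0.43; z^2-coef 0.88 - (0.25)(0.68) = 0.71; z^3-coef -(0.25)(0.88) = -0.22.]
Remaining roots from the quadratic factor 1 + (0.68) z + (0.88) z^2:
  Set 1 + (0.68) z + (0.88) z^2 = 0, i.e. a z^2 + b z + c = 0 with a = 0.88, b = 0.68, c = 1.
  Discriminant D = b^2 - 4ac = (0.68)^2 - 4*(0.88)*1 = 0.4624 - (3.52) = -3.0576.
  D < 0, so the roots are the complex-conjugate pair z = (-b +/- i sqrt(-D)) / (2a) = -0.3864 +/- 0.9935i.
  For a conjugate pair |z|^2 = z * conj(z) = (product of roots) = c/a = 1/(0.88) = 1.136364, so |z| = sqrt(1.136364) = 1.066 for both roots.
Moduli of all roots: 4.0000, 1.0660, 1.0660.
All moduli strictly greater than 1? Yes.
Verdict: Invertible.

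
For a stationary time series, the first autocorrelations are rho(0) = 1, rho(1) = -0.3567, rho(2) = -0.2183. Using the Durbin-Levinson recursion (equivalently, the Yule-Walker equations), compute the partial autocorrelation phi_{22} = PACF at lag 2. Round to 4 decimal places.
\phi_{22} = -0.3959

The PACF at lag k is phi_{kk}, the last component of the solution
to the Yule-Walker system G_k phi = r_k where
  (G_k)_{ij} = rho(|i - j|), (r_k)_i = rho(i), i,j = 1..k.
Equivalently, Durbin-Levinson gives phi_{kk} iteratively:
  phi_{11} = rho(1)
  phi_{kk} = [rho(k) - sum_{j=1..k-1} phi_{k-1,j} rho(k-j)]
            / [1 - sum_{j=1..k-1} phi_{k-1,j} rho(j)],
  phi_{k,j} = phi_{k-1,j} - phi_{kk} phi_{k-1,k-j},  j = 1..k-1.
Step k = 1:
  phi_11 = rho(1) = -0.3567.
Step k = 2:
  phi_22 = [rho(2) - phi_11 rho(1)] / [1 - phi_11 rho(1)] = [-0.2183 - (-0.3567)(-0.3567)] / [1 - (-0.3567)(-0.3567)]
         = -0.34553489 / 0.87276511 = -0.3959.
Therefore phi_{22} = -0.3959.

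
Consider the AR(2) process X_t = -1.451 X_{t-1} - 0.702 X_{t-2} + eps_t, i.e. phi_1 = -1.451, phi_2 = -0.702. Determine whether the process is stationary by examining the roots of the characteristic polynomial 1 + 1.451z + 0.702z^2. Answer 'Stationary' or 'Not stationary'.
\text{Stationary}

The AR(p) characteristic polynomial is P(z) = 1 + 1.451z + 0.702z^2.
Stationarity requires all roots to lie outside the unit circle, i.e. |z| > 1 for every root.
Set 1 + (1.451) z + (0.702) z^2 = 0, i.e. a z^2 + b z + c = 0 with a = 0.702, b = 1.451, c = 1.
Discriminant D = b^2 - 4ac = (1.451)^2 - 4*(0.702)*1 = 2.105401 - (2.808) = -0.702599.
D < 0, so the roots are the complex-conjugate pair z = (-b +/- i sqrt(-D)) / (2a) = -1.0335 +/- 0.597i.
For a conjugate pair |z|^2 = z * conj(z) = (product of roots) = c/a = 1/(0.702) = 1.424501, so |z| = sqrt(1.424501) = 1.1935 for both roots.
Moduli of all roots: 1.1935, 1.1935.
All moduli strictly greater than 1? Yes.
Verdict: Stationary.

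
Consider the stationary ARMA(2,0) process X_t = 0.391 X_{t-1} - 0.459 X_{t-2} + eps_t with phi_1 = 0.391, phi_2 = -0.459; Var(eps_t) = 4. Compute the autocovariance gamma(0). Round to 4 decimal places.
\gamma(0) = 5.4598

Multiply the model equation by X_{t-k} and take expectations. With theta_0 = psi_0 = 1 and psi_j the MA(infinity) weights, this gives
  gamma(k) - sum_i phi_i gamma(k-i) = c_k,
  c_k = sigma^2 * sum_{j=k..q} theta_j psi_{j-k}   (c_k = 0 for k > q),
using gamma(-m) = gamma(m).
Pure AR (q = 0): c_0 = sigma^2 = 4, c_k = 0 for k >= 1.
Equations for k = 0, 1, 2 (AR order 2, c_2 = 0):
  (E0) gamma(0) = phi_1 gamma(1) + phi_2 gamma(2) + c_0
  (E1) gamma(1) = phi_1 gamma(0) + phi_2 gamma(1) + c_1
  (E2) gamma(2) = phi_1 gamma(1) + phi_2 gamma(0)
From (E1): gamma(1) = A gamma(0) + B with
  A = phi_1 / (1 - phi_2) = 0.391 / 1.459 = 0.267992,   B = c_1 / (1 - phi_2) = 0 / 1.459 = 0.
Insert (E2) into (E0): gamma(0) (1 - phi_2^2) = phi_1 (1 + phi_2) gamma(1) + c_0.
  phi_1 (1 + phi_2) = (0.391)(0.541) = 0.211531,   1 - phi_2^2 = 0.789319.
Replace gamma(1) by A gamma(0) + B and collect gamma(0):
  gamma(0) [0.789319 - (0.211531)(0.267992)] = c_0 = 4
  gamma(0) * 0.73263 = 4
  gamma(0) = 4 / 0.73263 = 5.459779.
Therefore gamma(0) = 5.4598 (to 4 decimal places).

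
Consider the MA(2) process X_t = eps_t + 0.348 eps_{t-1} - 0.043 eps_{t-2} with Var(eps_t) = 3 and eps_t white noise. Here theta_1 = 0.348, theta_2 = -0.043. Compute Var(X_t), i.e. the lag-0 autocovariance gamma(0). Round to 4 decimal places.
\gamma(0) = 3.3689

For an MA(q) process X_t = eps_t + sum_i theta_i eps_{t-i} with
Var(eps_t) = sigma^2, the variance is
  gamma(0) = sigma^2 * (1 + sum_i theta_i^2).
  sum_i theta_i^2 = (0.348)^2 + (-0.043)^2 = 0.121104 + 0.001849 = 0.122953.
  gamma(0) = 3 * (1 + 0.122953) = 3 * 1.122953 = 3.368859, which rounds to 3.3689.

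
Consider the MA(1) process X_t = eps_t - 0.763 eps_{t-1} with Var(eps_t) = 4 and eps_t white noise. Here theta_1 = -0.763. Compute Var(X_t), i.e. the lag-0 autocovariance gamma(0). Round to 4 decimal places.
\gamma(0) = 6.3287

For an MA(q) process X_t = eps_t + sum_i theta_i eps_{t-i} with
Var(eps_t) = sigma^2, the variance is
  gamma(0) = sigma^2 * (1 + sum_i theta_i^2).
  sum_i theta_i^2 = (-0.763)^2 = 0.582169.
  gamma(0) = 4 * (1 + 0.582169) = 4 * 1.582169 = 6.328676, which rounds to 6.3287.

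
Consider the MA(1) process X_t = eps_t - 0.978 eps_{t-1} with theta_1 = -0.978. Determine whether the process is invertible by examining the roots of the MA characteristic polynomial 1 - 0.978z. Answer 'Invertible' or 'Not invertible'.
\text{Invertible}

The MA(q) characteristic polynomial is P(z) = 1 - 0.978z.
Invertibility requires all roots to lie outside the unit circle, i.e. |z| > 1 for every root.
This is linear in z: 1 + (-0.978) z = 0  =>  z = -1/(-0.978) = 1.022495,  |z| = 1.022495.
Moduli of all roots: 1.0225.
All moduli strictly greater than 1? Yes.
Verdict: Invertible.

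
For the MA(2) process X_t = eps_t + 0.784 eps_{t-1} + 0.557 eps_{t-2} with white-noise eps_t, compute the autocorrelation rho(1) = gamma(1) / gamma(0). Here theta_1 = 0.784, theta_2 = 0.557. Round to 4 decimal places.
\rho(1) = 0.6342

For an MA(q) process with theta_0 = 1, the autocovariance is
  gamma(k) = sigma^2 * sum_{i=0..q-k} theta_i * theta_{i+k},
and rho(k) = gamma(k) / gamma(0). Sigma^2 cancels.
  numerator   = (1)*(0.784) + (0.784)*(0.557) = 1.220688.
  denominator = (1)^2 + (0.784)^2 + (0.557)^2 = 1.924905.
  rho(1) = 1.220688 / 1.924905 = 0.6342.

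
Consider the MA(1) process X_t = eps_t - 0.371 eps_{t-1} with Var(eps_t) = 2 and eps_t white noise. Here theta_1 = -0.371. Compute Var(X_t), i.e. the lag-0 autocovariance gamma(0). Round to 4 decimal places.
\gamma(0) = 2.2753

For an MA(q) process X_t = eps_t + sum_i theta_i eps_{t-i} with
Var(eps_t) = sigma^2, the variance is
  gamma(0) = sigma^2 * (1 + sum_i theta_i^2).
  sum_i theta_i^2 = (-0.371)^2 = 0.137641.
  gamma(0) = 2 * (1 + 0.137641) = 2 * 1.137641 = 2.275282, which rounds to 2.2753.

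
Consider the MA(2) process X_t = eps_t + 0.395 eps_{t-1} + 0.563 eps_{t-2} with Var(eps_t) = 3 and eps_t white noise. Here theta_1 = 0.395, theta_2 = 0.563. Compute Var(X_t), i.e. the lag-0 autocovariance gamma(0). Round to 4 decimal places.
\gamma(0) = 4.4190

For an MA(q) process X_t = eps_t + sum_i theta_i eps_{t-i} with
Var(eps_t) = sigma^2, the variance is
  gamma(0) = sigma^2 * (1 + sum_i theta_i^2).
  sum_i theta_i^2 = (0.395)^2 + (0.563)^2 = 0.156025 + 0.316969 = 0.472994.
  gamma(0) = 3 * (1 + 0.472994) = 3 * 1.472994 = 4.418982, which rounds to 4.4190.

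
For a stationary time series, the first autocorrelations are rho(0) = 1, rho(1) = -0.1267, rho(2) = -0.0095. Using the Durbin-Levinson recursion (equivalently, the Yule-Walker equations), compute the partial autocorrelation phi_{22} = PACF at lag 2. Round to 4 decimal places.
\phi_{22} = -0.0260

The PACF at lag k is phi_{kk}, the last component of the solution
to the Yule-Walker system G_k phi = r_k where
  (G_k)_{ij} = rho(|i - j|), (r_k)_i = rho(i), i,j = 1..k.
Equivalently, Durbin-Levinson gives phi_{kk} iteratively:
  phi_{11} = rho(1)
  phi_{kk} = [rho(k) - sum_{j=1..k-1} phi_{k-1,j} rho(k-j)]
            / [1 - sum_{j=1..k-1} phi_{k-1,j} rho(j)],
  phi_{k,j} = phi_{k-1,j} - phi_{kk} phi_{k-1,k-j},  j = 1..k-1.
Step k = 1:
  phi_11 = rho(1) = -0.1267.
Step k = 2:
  phi_22 = [rho(2) - phi_11 rho(1)] / [1 - phi_11 rho(1)] = [-0.0095 - (-0.1267)(-0.1267)] / [1 - (-0.1267)(-0.1267)]
         = -0.02555289 / 0.98394711 = -0.026.
Therefore phi_{22} = -0.0260.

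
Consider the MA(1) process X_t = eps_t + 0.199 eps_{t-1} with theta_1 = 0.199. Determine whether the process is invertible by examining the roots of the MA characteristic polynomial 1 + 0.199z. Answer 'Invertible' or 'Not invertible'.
\text{Invertible}

The MA(q) characteristic polynomial is P(z) = 1 + 0.199z.
Invertibility requires all roots to lie outside the unit circle, i.e. |z| > 1 for every root.
This is linear in z: 1 + (0.199) z = 0  =>  z = -1/(0.199) = -5.025126,  |z| = 5.025126.
Moduli of all roots: 5.0251.
All moduli strictly greater than 1? Yes.
Verdict: Invertible.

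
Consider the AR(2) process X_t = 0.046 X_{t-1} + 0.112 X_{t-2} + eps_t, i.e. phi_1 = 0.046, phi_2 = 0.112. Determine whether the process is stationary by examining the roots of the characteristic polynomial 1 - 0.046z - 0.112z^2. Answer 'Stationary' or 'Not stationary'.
\text{Stationary}

The AR(p) characteristic polynomial is P(z) = 1 - 0.046z - 0.112z^2.
Stationarity requires all roots to lie outside the unit circle, i.e. |z| > 1 for every root.
Set 1 + (-0.046) z + (-0.112) z^2 = 0, i.e. a z^2 + b z + c = 0 with a = -0.112, b = -0.046, c = 1.
Discriminant D = b^2 - 4ac = (-0.046)^2 - 4*(-0.112)*1 = 0.002116 - (-0.448) = 0.450116.
D >= 0, so the roots are real: z = (-b +/- sqrt(D)) / (2a) = (0.046 +/- 0.670907) / (-0.224).
  z_1 = (0.046 + 0.670907) / (-0.224) = -3.2005,   |z_1| = 3.2005.
  z_2 = (0.046 - 0.670907) / (-0.224) = 2.7898,   |z_2| = 2.7898.
Moduli of all roots: 3.2005, 2.7898.
All moduli strictly greater than 1? Yes.
Verdict: Stationary.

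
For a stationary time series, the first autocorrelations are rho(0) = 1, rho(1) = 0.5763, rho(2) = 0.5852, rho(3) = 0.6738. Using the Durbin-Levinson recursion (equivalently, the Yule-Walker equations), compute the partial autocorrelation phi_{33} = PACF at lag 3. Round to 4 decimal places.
\phi_{33} = 0.4300

The PACF at lag k is phi_{kk}, the last component of the solution
to the Yule-Walker system G_k phi = r_k where
  (G_k)_{ij} = rho(|i - j|), (r_k)_i = rho(i), i,j = 1..k.
Equivalently, Durbin-Levinson gives phi_{kk} iteratively:
  phi_{11} = rho(1)
  phi_{kk} = [rho(k) - sum_{j=1..k-1} phi_{k-1,j} rho(k-j)]
            / [1 - sum_{j=1..k-1} phi_{k-1,j} rho(j)],
  phi_{k,j} = phi_{k-1,j} - phi_{kk} phi_{k-1,k-j},  j = 1..k-1.
Step k = 1:
  phi_11 = rho(1) = 0.5763.
Step k = 2:
  phi_22 = [rho(2) - phi_11 rho(1)] / [1 - phi_11 rho(1)] = [0.5852 - (0.5763)(0.5763)] / [1 - (0.5763)(0.5763)]
         = 0.25307831 / 0.66787831 = 0.378929.
  Update: phi_21 = phi_11 - phi_22 phi_11 = 0.5763 - (0.378929)(0.5763) = 0.357923.
Step k = 3:
  phi_33 = [rho(3) - phi_21 rho(2) - phi_22 rho(1)] / [1 - phi_21 rho(1) - phi_22 rho(2)]
    numerator   = 0.6738 - (0.357923)(0.5852) - (0.378929)(0.5763) = 0.2459666
    denominator = 1 - (0.357923)(0.5763) - (0.378929)(0.5852) = 0.57197966
  phi_33 = 0.2459666 / 0.57197966 = 0.43.
Therefore phi_{33} = 0.4300.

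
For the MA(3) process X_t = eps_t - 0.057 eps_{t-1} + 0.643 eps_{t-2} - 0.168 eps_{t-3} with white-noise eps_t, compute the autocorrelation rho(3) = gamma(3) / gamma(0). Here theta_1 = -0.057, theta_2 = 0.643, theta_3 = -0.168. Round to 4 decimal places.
\rho(3) = -0.1163

For an MA(q) process with theta_0 = 1, the autocovariance is
  gamma(k) = sigma^2 * sum_{i=0..q-k} theta_i * theta_{i+k},
and rho(k) = gamma(k) / gamma(0). Sigma^2 cancels.
  numerator   = (1)*(-0.168) = -0.168.
  denominator = (1)^2 + (-0.057)^2 + (0.643)^2 + (-0.168)^2 = 1.444922.
  rho(3) = -0.168 / 1.444922 = -0.1163.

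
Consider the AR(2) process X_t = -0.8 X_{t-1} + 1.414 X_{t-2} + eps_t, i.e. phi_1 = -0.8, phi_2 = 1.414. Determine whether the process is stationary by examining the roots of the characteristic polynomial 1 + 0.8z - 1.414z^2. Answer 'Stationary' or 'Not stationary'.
\text{Not stationary}

The AR(p) characteristic polynomial is P(z) = 1 + 0.8z - 1.414z^2.
Stationarity requires all roots to lie outside the unit circle, i.e. |z| > 1 for every root.
Set 1 + (0.8) z + (-1.414) z^2 = 0, i.e. a z^2 + b z + c = 0 with a = -1.414, b = 0.8, c = 1.
Discriminant D = b^2 - 4ac = (0.8)^2 - 4*(-1.414)*1 = 0.64 - (-5.656) = 6.296.
D >= 0, so the roots are real: z = (-b +/- sqrt(D)) / (2a) = (-0.8 +/- 2.509183) / (-2.828).
  z_1 = (-0.8 + 2.509183) / (-2.828) = -0.6044,   |z_1| = 0.6044.
  z_2 = (-0.8 - 2.509183) / (-2.828) = 1.1701,   |z_2| = 1.1701.
Moduli of all roots: 0.6044, 1.1701.
All moduli strictly greater than 1? No.
Verdict: Not stationary.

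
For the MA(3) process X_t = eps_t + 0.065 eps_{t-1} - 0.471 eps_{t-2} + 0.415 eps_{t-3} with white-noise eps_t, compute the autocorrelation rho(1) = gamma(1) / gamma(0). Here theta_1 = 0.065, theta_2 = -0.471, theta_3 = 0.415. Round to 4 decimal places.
\rho(1) = -0.1152

For an MA(q) process with theta_0 = 1, the autocovariance is
  gamma(k) = sigma^2 * sum_{i=0..q-k} theta_i * theta_{i+k},
and rho(k) = gamma(k) / gamma(0). Sigma^2 cancels.
  numerator   = (1)*(0.065) + (0.065)*(-0.471) + (-0.471)*(0.415) = -0.16108.
  denominator = (1)^2 + (0.065)^2 + (-0.471)^2 + (0.415)^2 = 1.398291.
  rho(1) = -0.16108 / 1.398291 = -0.1152.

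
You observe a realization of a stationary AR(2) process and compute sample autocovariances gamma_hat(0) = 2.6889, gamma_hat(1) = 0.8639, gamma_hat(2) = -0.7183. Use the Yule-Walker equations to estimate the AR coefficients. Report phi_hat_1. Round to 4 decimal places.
\hat\phi_{1} = 0.4540

The Yule-Walker equations for an AR(p) process read, in matrix form,
  Gamma_p phi = r_p,   with   (Gamma_p)_{ij} = gamma(|i - j|),
                       (r_p)_i = gamma(i),   i,j = 1..p.
Substitute the sample gammas (Toeplitz matrix and right-hand side of size 2):
  Gamma_p = [[2.6889, 0.8639], [0.8639, 2.6889]]
  r_p     = [0.8639, -0.7183]
Written out:
  2.6889 phi_1 + 0.8639 phi_2 = 0.8639
  0.8639 phi_1 + 2.6889 phi_2 = -0.7183
Solve by Cramer's rule:
  det = gamma(0)^2 - gamma(1)^2 = (2.6889)^2 - (0.8639)^2 = 7.23018321 - 0.74632321 = 6.48386
  phi_hat_1 = [gamma(1) gamma(0) - gamma(1) gamma(2)] / det = [(0.8639)(2.6889) - (0.8639)(-0.7183)] / 6.48386 = 2.94348008 / 6.48386 = 0.454
  phi_hat_2 = [gamma(0) gamma(2) - gamma(1)^2] / det = [(2.6889)(-0.7183) - (0.8639)^2] / 6.48386 = -2.67776008 / 6.48386 = -0.413
So phi_hat = [0.4540, -0.4130].
Therefore phi_hat_1 = 0.4540.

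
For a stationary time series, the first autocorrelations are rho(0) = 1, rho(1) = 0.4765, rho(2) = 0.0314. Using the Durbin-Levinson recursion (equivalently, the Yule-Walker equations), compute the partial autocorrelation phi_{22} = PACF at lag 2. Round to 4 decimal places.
\phi_{22} = -0.2531

The PACF at lag k is phi_{kk}, the last component of the solution
to the Yule-Walker system G_k phi = r_k where
  (G_k)_{ij} = rho(|i - j|), (r_k)_i = rho(i), i,j = 1..k.
Equivalently, Durbin-Levinson gives phi_{kk} iteratively:
  phi_{11} = rho(1)
  phi_{kk} = [rho(k) - sum_{j=1..k-1} phi_{k-1,j} rho(k-j)]
            / [1 - sum_{j=1..k-1} phi_{k-1,j} rho(j)],
  phi_{k,j} = phi_{k-1,j} - phi_{kk} phi_{k-1,k-j},  j = 1..k-1.
Step k = 1:
  phi_11 = rho(1) = 0.4765.
Step k = 2:
  phi_22 = [rho(2) - phi_11 rho(1)] / [1 - phi_11 rho(1)] = [0.0314 - (0.4765)(0.4765)] / [1 - (0.4765)(0.4765)]
         = -0.19565225 / 0.77294775 = -0.2531.
Therefore phi_{22} = -0.2531.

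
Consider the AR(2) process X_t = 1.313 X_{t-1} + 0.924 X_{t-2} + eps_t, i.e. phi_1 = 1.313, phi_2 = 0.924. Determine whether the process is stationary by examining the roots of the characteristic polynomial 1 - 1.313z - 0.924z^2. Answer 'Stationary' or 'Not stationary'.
\text{Not stationary}

The AR(p) characteristic polynomial is P(z) = 1 - 1.313z - 0.924z^2.
Stationarity requires all roots to lie outside the unit circle, i.e. |z| > 1 for every root.
Set 1 + (-1.313) z + (-0.924) z^2 = 0, i.e. a z^2 + b z + c = 0 with a = -0.924, b = -1.313, c = 1.
Discriminant D = b^2 - 4ac = (-1.313)^2 - 4*(-0.924)*1 = 1.723969 - (-3.696) = 5.419969.
D >= 0, so the roots are real: z = (-b +/- sqrt(D)) / (2a) = (1.313 +/- 2.328083) / (-1.848).
  z_1 = (1.313 + 2.328083) / (-1.848) = -1.9703,   |z_1| = 1.9703.
  z_2 = (1.313 - 2.328083) / (-1.848) = 0.5493,   |z_2| = 0.5493.
Moduli of all roots: 1.9703, 0.5493.
All moduli strictly greater than 1? No.
Verdict: Not stationary.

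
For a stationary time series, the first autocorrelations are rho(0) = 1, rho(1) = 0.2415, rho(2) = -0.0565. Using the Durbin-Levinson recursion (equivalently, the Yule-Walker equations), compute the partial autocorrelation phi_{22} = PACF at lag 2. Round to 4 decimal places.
\phi_{22} = -0.1219

The PACF at lag k is phi_{kk}, the last component of the solution
to the Yule-Walker system G_k phi = r_k where
  (G_k)_{ij} = rho(|i - j|), (r_k)_i = rho(i), i,j = 1..k.
Equivalently, Durbin-Levinson gives phi_{kk} iteratively:
  phi_{11} = rho(1)
  phi_{kk} = [rho(k) - sum_{j=1..k-1} phi_{k-1,j} rho(k-j)]
            / [1 - sum_{j=1..k-1} phi_{k-1,j} rho(j)],
  phi_{k,j} = phi_{k-1,j} - phi_{kk} phi_{k-1,k-j},  j = 1..k-1.
Step k = 1:
  phi_11 = rho(1) = 0.2415.
Step k = 2:
  phi_22 = [rho(2) - phi_11 rho(1)] / [1 - phi_11 rho(1)] = [-0.0565 - (0.2415)(0.2415)] / [1 - (0.2415)(0.2415)]
         = -0.11482225 / 0.94167775 = -0.1219.
Therefore phi_{22} = -0.1219.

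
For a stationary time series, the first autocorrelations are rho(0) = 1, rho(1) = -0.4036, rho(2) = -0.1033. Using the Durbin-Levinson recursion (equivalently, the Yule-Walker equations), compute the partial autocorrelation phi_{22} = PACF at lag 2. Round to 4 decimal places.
\phi_{22} = -0.3180

The PACF at lag k is phi_{kk}, the last component of the solution
to the Yule-Walker system G_k phi = r_k where
  (G_k)_{ij} = rho(|i - j|), (r_k)_i = rho(i), i,j = 1..k.
Equivalently, Durbin-Levinson gives phi_{kk} iteratively:
  phi_{11} = rho(1)
  phi_{kk} = [rho(k) - sum_{j=1..k-1} phi_{k-1,j} rho(k-j)]
            / [1 - sum_{j=1..k-1} phi_{k-1,j} rho(j)],
  phi_{k,j} = phi_{k-1,j} - phi_{kk} phi_{k-1,k-j},  j = 1..k-1.
Step k = 1:
  phi_11 = rho(1) = -0.4036.
Step k = 2:
  phi_22 = [rho(2) - phi_11 rho(1)] / [1 - phi_11 rho(1)] = [-0.1033 - (-0.4036)(-0.4036)] / [1 - (-0.4036)(-0.4036)]
         = -0.26619296 / 0.83710704 = -0.318.
Therefore phi_{22} = -0.3180.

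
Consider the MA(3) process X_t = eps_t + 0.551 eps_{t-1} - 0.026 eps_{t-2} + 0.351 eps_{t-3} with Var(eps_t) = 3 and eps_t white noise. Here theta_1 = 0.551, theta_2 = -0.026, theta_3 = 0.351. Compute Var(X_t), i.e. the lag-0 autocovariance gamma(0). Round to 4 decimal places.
\gamma(0) = 4.2824

For an MA(q) process X_t = eps_t + sum_i theta_i eps_{t-i} with
Var(eps_t) = sigma^2, the variance is
  gamma(0) = sigma^2 * (1 + sum_i theta_i^2).
  sum_i theta_i^2 = (0.551)^2 + (-0.026)^2 + (0.351)^2 = 0.303601 + 0.000676 + 0.123201 = 0.427478.
  gamma(0) = 3 * (1 + 0.427478) = 3 * 1.427478 = 4.282434, which rounds to 4.2824.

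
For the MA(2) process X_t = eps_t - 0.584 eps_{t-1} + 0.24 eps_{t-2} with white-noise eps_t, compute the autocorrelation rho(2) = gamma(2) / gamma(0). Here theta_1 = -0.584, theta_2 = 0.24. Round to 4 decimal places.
\rho(2) = 0.1716

For an MA(q) process with theta_0 = 1, the autocovariance is
  gamma(k) = sigma^2 * sum_{i=0..q-k} theta_i * theta_{i+k},
and rho(k) = gamma(k) / gamma(0). Sigma^2 cancels.
  numerator   = (1)*(0.24) = 0.24.
  denominator = (1)^2 + (-0.584)^2 + (0.24)^2 = 1.398656.
  rho(2) = 0.24 / 1.398656 = 0.1716.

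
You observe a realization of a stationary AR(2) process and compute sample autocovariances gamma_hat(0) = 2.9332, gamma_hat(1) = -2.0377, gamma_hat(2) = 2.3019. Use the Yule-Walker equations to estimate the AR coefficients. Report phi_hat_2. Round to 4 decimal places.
\hat\phi_{2} = 0.5840

The Yule-Walker equations for an AR(p) process read, in matrix form,
  Gamma_p phi = r_p,   with   (Gamma_p)_{ij} = gamma(|i - j|),
                       (r_p)_i = gamma(i),   i,j = 1..p.
Substitute the sample gammas (Toeplitz matrix and right-hand side of size 2):
  Gamma_p = [[2.9332, -2.0377], [-2.0377, 2.9332]]
  r_p     = [-2.0377, 2.3019]
Written out:
  2.9332 phi_1 - 2.0377 phi_2 = -2.0377
  -2.0377 phi_1 + 2.9332 phi_2 = 2.3019
Solve by Cramer's rule:
  det = gamma(0)^2 - gamma(1)^2 = (2.9332)^2 - (-2.0377)^2 = 8.60366224 - 4.15222129 = 4.45144095
  phi_hat_1 = [gamma(1) gamma(0) - gamma(1) gamma(2)] / det = [(-2.0377)(2.9332) - (-2.0377)(2.3019)] / 4.45144095 = -1.28640001 / 4.45144095 = -0.289
  phi_hat_2 = [gamma(0) gamma(2) - gamma(1)^2] / det = [(2.9332)(2.3019) - (-2.0377)^2] / 4.45144095 = 2.59971179 / 4.45144095 = 0.584
So phi_hat = [-0.2890, 0.5840].
Therefore phi_hat_2 = 0.5840.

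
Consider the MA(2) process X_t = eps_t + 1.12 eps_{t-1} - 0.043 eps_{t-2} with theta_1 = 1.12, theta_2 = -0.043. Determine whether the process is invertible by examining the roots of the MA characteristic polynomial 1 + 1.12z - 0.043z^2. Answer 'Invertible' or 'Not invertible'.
\text{Not invertible}

The MA(q) characteristic polynomial is P(z) = 1 + 1.12z - 0.043z^2.
Invertibility requires all roots to lie outside the unit circle, i.e. |z| > 1 for every root.
Set 1 + (1.12) z + (-0.043) z^2 = 0, i.e. a z^2 + b z + c = 0 with a = -0.043, b = 1.12, c = 1.
Discriminant D = b^2 - 4ac = (1.12)^2 - 4*(-0.043)*1 = 1.2544 - (-0.172) = 1.4264.
D >= 0, so the roots are real: z = (-b +/- sqrt(D)) / (2a) = (-1.12 +/- 1.19432) / (-0.086).
  z_1 = (-1.12 + 1.19432) / (-0.086) = -0.8642,   |z_1| = 0.8642.
  z_2 = (-1.12 - 1.19432) / (-0.086) = 26.9107,   |z_2| = 26.9107.
Moduli of all roots: 0.8642, 26.9107.
All moduli strictly greater than 1? No.
Verdict: Not invertible.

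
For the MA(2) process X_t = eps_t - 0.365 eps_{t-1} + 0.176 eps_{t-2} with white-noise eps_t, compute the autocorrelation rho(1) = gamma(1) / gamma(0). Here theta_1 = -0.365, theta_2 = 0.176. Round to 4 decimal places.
\rho(1) = -0.3687

For an MA(q) process with theta_0 = 1, the autocovariance is
  gamma(k) = sigma^2 * sum_{i=0..q-k} theta_i * theta_{i+k},
and rho(k) = gamma(k) / gamma(0). Sigma^2 cancels.
  numerator   = (1)*(-0.365) + (-0.365)*(0.176) = -0.42924.
  denominator = (1)^2 + (-0.365)^2 + (0.176)^2 = 1.164201.
  rho(1) = -0.42924 / 1.164201 = -0.3687.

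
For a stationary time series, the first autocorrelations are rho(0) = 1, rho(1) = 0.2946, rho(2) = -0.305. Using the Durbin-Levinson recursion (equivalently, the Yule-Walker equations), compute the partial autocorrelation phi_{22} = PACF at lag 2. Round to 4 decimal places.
\phi_{22} = -0.4290

The PACF at lag k is phi_{kk}, the last component of the solution
to the Yule-Walker system G_k phi = r_k where
  (G_k)_{ij} = rho(|i - j|), (r_k)_i = rho(i), i,j = 1..k.
Equivalently, Durbin-Levinson gives phi_{kk} iteratively:
  phi_{11} = rho(1)
  phi_{kk} = [rho(k) - sum_{j=1..k-1} phi_{k-1,j} rho(k-j)]
            / [1 - sum_{j=1..k-1} phi_{k-1,j} rho(j)],
  phi_{k,j} = phi_{k-1,j} - phi_{kk} phi_{k-1,k-j},  j = 1..k-1.
Step k = 1:
  phi_11 = rho(1) = 0.2946.
Step k = 2:
  phi_22 = [rho(2) - phi_11 rho(1)] / [1 - phi_11 rho(1)] = [-0.305 - (0.2946)(0.2946)] / [1 - (0.2946)(0.2946)]
         = -0.39178916 / 0.91321084 = -0.429.
Therefore phi_{22} = -0.4290.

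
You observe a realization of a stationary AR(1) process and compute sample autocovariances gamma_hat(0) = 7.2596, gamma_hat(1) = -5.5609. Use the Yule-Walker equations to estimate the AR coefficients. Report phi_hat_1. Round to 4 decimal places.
\hat\phi_{1} = -0.7660

The Yule-Walker equations for an AR(p) process read, in matrix form,
  Gamma_p phi = r_p,   with   (Gamma_p)_{ij} = gamma(|i - j|),
                       (r_p)_i = gamma(i),   i,j = 1..p.
Substitute the sample gammas (Toeplitz matrix and right-hand side of size 1):
  Gamma_p = [[7.2596]]
  r_p     = [-5.5609]
With p = 1 this is the single equation gamma(0) phi_1 = gamma(1):
  phi_hat_1 = gamma(1) / gamma(0) = -5.5609 / 7.2596 = -0.7660.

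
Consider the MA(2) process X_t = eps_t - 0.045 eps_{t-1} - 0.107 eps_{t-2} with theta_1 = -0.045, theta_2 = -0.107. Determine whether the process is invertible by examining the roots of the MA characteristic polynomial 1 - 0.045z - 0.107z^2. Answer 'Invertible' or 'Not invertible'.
\text{Invertible}

The MA(q) characteristic polynomial is P(z) = 1 - 0.045z - 0.107z^2.
Invertibility requires all roots to lie outside the unit circle, i.e. |z| > 1 for every root.
Set 1 + (-0.045) z + (-0.107) z^2 = 0, i.e. a z^2 + b z + c = 0 with a = -0.107, b = -0.045, c = 1.
Discriminant D = b^2 - 4ac = (-0.045)^2 - 4*(-0.107)*1 = 0.002025 - (-0.428) = 0.430025.
D >= 0, so the roots are real: z = (-b +/- sqrt(D)) / (2a) = (0.045 +/- 0.655763) / (-0.214).
  z_1 = (0.045 + 0.655763) / (-0.214) = -3.2746,   |z_1| = 3.2746.
  z_2 = (0.045 - 0.655763) / (-0.214) = 2.854,   |z_2| = 2.854.
Moduli of all roots: 3.2746, 2.8540.
All moduli strictly greater than 1? Yes.
Verdict: Invertible.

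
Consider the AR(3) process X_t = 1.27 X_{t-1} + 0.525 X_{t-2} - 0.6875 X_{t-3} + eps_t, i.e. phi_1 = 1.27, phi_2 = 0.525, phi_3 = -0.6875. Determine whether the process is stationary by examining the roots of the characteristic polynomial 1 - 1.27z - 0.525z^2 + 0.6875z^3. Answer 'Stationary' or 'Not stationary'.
\text{Not stationary}

The AR(p) characteristic polynomial is P(z) = 1 - 1.27z - 0.525z^2 + 0.6875z^3.
Stationarity requires all roots to lie outside the unit circle, i.e. |z| > 1 for every root.
Degree 3: look for a simple real root z0 first, then factor out (1 - z/z0) and solve the remaining quadratic.
Testing z0 = 0.8: P(0.8) = 1 + (-1.27)(0.8) + (-0.525)(0.8)^2 + (0.6875)(0.8)^3
  = 1 + (-1.016) + (-0.336) + (0.352) = 0.  So z_0 = 0.8 is a root, |z_0| = 0.8.
Divide out the factor (1 - 1.25 z) = (1 - z/z0) (since 1/z0 = 1.25):
  P(z) = (1 - 1.25 z)(1 + (-0.02) z + (-0.55) z^2)
  [check: z-coef -0.02 - (1.25) = -1.27; z^2-coef -0.55 - (1.25)(-0.02) = -0.525; z^3-coef -(1.25)(-0.55) = 0.6875.]
Remaining roots from the quadratic factor 1 + (-0.02) z + (-0.55) z^2:
  Set 1 + (-0.02) z + (-0.55) z^2 = 0, i.e. a z^2 + b z + c = 0 with a = -0.55, b = -0.02, c = 1.
  Discriminant D = b^2 - 4ac = (-0.02)^2 - 4*(-0.55)*1 = 0.0004 - (-2.2) = 2.2004.
  D >= 0, so the roots are real: z = (-b +/- sqrt(D)) / (2a) = (0.02 +/- 1.483375) / (-1.1).
    z_1 = (0.02 + 1.483375) / (-1.1) = -1.3667,   |z_1| = 1.3667.
    z_2 = (0.02 - 1.483375) / (-1.1) = 1.3303,   |z_2| = 1.3303.
Moduli of all roots: 0.8000, 1.3667, 1.3303.
All moduli strictly greater than 1? No.
Verdict: Not stationary.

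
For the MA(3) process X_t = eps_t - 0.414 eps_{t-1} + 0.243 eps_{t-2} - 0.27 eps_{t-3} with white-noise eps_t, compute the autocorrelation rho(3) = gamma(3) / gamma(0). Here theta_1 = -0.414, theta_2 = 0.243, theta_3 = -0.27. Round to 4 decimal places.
\rho(3) = -0.2072

For an MA(q) process with theta_0 = 1, the autocovariance is
  gamma(k) = sigma^2 * sum_{i=0..q-k} theta_i * theta_{i+k},
and rho(k) = gamma(k) / gamma(0). Sigma^2 cancels.
  numerator   = (1)*(-0.27) = -0.27.
  denominator = (1)^2 + (-0.414)^2 + (0.243)^2 + (-0.27)^2 = 1.303345.
  rho(3) = -0.27 / 1.303345 = -0.2072.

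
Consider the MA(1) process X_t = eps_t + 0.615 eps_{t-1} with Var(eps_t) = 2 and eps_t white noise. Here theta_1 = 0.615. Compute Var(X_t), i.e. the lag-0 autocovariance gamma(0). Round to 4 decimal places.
\gamma(0) = 2.7565

For an MA(q) process X_t = eps_t + sum_i theta_i eps_{t-i} with
Var(eps_t) = sigma^2, the variance is
  gamma(0) = sigma^2 * (1 + sum_i theta_i^2).
  sum_i theta_i^2 = (0.615)^2 = 0.378225.
  gamma(0) = 2 * (1 + 0.378225) = 2 * 1.378225 = 2.75645, which rounds to 2.7565.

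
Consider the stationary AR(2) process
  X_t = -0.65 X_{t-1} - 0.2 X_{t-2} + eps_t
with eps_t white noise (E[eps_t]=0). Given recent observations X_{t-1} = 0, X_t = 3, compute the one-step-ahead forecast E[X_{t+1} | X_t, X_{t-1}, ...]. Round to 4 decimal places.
E[X_{t+1} \mid \mathcal F_t] = -1.9500

For an AR(p) model X_t = c + sum_i phi_i X_{t-i} + eps_t, the
one-step-ahead conditional mean is
  E[X_{t+1} | X_t, ...] = c + sum_i phi_i X_{t+1-i}.
Substitute known values:
  E[X_{t+1} | ...] = (-0.65) * (3) + (-0.2) * (0)
                   = -1.9500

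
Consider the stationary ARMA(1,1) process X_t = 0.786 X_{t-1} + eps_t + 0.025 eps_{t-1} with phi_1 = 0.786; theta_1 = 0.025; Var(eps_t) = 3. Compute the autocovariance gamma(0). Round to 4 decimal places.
\gamma(0) = 8.1626

Multiply the model equation by X_{t-k} and take expectations. With theta_0 = psi_0 = 1 and psi_j the MA(infinity) weights, this gives
  gamma(k) - sum_i phi_i gamma(k-i) = c_k,
  c_k = sigma^2 * sum_{j=k..q} theta_j psi_{j-k}   (c_k = 0 for k > q),
using gamma(-m) = gamma(m).
psi-weights needed (psi_j = theta_j + sum_i phi_i psi_{j-i}):
  psi_1 = theta_1 + phi_1 = 0.025 + (0.786) = 0.811
Right-hand sides:
  c_0 = sigma^2 (1 + theta_1 psi_1) = 3 * (1 + (0.025)(0.811)) = 3 * 1.020275 = 3.060825
  c_1 = sigma^2 theta_1 = 3 * (0.025) = 0.075
  c_2 = 0
Equations for k = 0 and k = 1 (AR order 1):
  gamma(0) = phi_1 gamma(1) + c_0
  gamma(1) = phi_1 gamma(0) + c_1
Substituting the second into the first: gamma(0) (1 - phi_1^2) = c_0 + phi_1 c_1, so
  gamma(0) = (c_0 + phi_1 c_1) / (1 - phi_1^2) = (3.060825 + (0.786)(0.075)) / (1 - (0.786)^2) = 3.119775 / 0.382204 = 8.162591.
Therefore gamma(0) = 8.1626 (to 4 decimal places).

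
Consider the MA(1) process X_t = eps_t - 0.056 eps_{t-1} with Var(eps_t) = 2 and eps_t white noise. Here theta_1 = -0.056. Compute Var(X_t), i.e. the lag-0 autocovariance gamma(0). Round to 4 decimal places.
\gamma(0) = 2.0063

For an MA(q) process X_t = eps_t + sum_i theta_i eps_{t-i} with
Var(eps_t) = sigma^2, the variance is
  gamma(0) = sigma^2 * (1 + sum_i theta_i^2).
  sum_i theta_i^2 = (-0.056)^2 = 0.003136.
  gamma(0) = 2 * (1 + 0.003136) = 2 * 1.003136 = 2.006272, which rounds to 2.0063.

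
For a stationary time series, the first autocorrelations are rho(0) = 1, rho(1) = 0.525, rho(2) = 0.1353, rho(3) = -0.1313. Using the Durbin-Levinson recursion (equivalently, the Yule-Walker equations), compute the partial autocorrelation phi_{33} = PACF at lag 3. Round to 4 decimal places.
\phi_{33} = -0.1641

The PACF at lag k is phi_{kk}, the last component of the solution
to the Yule-Walker system G_k phi = r_k where
  (G_k)_{ij} = rho(|i - j|), (r_k)_i = rho(i), i,j = 1..k.
Equivalently, Durbin-Levinson gives phi_{kk} iteratively:
  phi_{11} = rho(1)
  phi_{kk} = [rho(k) - sum_{j=1..k-1} phi_{k-1,j} rho(k-j)]
            / [1 - sum_{j=1..k-1} phi_{k-1,j} rho(j)],
  phi_{k,j} = phi_{k-1,j} - phi_{kk} phi_{k-1,k-j},  j = 1..k-1.
Step k = 1:
  phi_11 = rho(1) = 0.525.
Step k = 2:
  phi_22 = [rho(2) - phi_11 rho(1)] / [1 - phi_11 rho(1)] = [0.1353 - (0.525)(0.525)] / [1 - (0.525)(0.525)]
         = -0.140325 / 0.724375 = -0.193719.
  Update: phi_21 = phi_11 - phi_22 phi_11 = 0.525 - (-0.193719)(0.525) = 0.626702.
Step k = 3:
  phi_33 = [rho(3) - phi_21 rho(2) - phi_22 rho(1)] / [1 - phi_21 rho(1) - phi_22 rho(2)]
    numerator   = -0.1313 - (0.626702)(0.1353) - (-0.193719)(0.525) = -0.1143905
    denominator = 1 - (0.626702)(0.525) - (-0.193719)(0.1353) = 0.69719142
  phi_33 = -0.1143905 / 0.69719142 = -0.1641.
Therefore phi_{33} = -0.1641.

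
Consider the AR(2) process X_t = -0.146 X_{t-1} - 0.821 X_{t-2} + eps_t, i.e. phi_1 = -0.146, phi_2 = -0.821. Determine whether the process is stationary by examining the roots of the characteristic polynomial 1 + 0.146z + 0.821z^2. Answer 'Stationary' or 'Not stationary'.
\text{Stationary}

The AR(p) characteristic polynomial is P(z) = 1 + 0.146z + 0.821z^2.
Stationarity requires all roots to lie outside the unit circle, i.e. |z| > 1 for every root.
Set 1 + (0.146) z + (0.821) z^2 = 0, i.e. a z^2 + b z + c = 0 with a = 0.821, b = 0.146, c = 1.
Discriminant D = b^2 - 4ac = (0.146)^2 - 4*(0.821)*1 = 0.021316 - (3.284) = -3.262684.
D < 0, so the roots are the complex-conjugate pair z = (-b +/- i sqrt(-D)) / (2a) = -0.0889 +/- 1.1001i.
For a conjugate pair |z|^2 = z * conj(z) = (product of roots) = c/a = 1/(0.821) = 1.218027, so |z| = sqrt(1.218027) = 1.1036 for both roots.
Moduli of all roots: 1.1036, 1.1036.
All moduli strictly greater than 1? Yes.
Verdict: Stationary.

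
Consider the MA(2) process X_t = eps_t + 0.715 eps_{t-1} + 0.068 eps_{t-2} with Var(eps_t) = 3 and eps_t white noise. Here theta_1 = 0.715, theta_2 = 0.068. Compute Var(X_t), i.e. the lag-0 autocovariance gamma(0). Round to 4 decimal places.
\gamma(0) = 4.5475

For an MA(q) process X_t = eps_t + sum_i theta_i eps_{t-i} with
Var(eps_t) = sigma^2, the variance is
  gamma(0) = sigma^2 * (1 + sum_i theta_i^2).
  sum_i theta_i^2 = (0.715)^2 + (0.068)^2 = 0.511225 + 0.004624 = 0.515849.
  gamma(0) = 3 * (1 + 0.515849) = 3 * 1.515849 = 4.547547, which rounds to 4.5475.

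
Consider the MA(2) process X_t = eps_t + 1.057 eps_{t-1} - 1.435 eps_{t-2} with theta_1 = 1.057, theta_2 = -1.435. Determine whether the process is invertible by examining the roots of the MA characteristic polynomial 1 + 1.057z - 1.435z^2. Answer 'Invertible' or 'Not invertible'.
\text{Not invertible}

The MA(q) characteristic polynomial is P(z) = 1 + 1.057z - 1.435z^2.
Invertibility requires all roots to lie outside the unit circle, i.e. |z| > 1 for every root.
Set 1 + (1.057) z + (-1.435) z^2 = 0, i.e. a z^2 + b z + c = 0 with a = -1.435, b = 1.057, c = 1.
Discriminant D = b^2 - 4ac = (1.057)^2 - 4*(-1.435)*1 = 1.117249 - (-5.74) = 6.857249.
D >= 0, so the roots are real: z = (-b +/- sqrt(D)) / (2a) = (-1.057 +/- 2.618635) / (-2.87).
  z_1 = (-1.057 + 2.618635) / (-2.87) = -0.5441,   |z_1| = 0.5441.
  z_2 = (-1.057 - 2.618635) / (-2.87) = 1.2807,   |z_2| = 1.2807.
Moduli of all roots: 0.5441, 1.2807.
All moduli strictly greater than 1? No.
Verdict: Not invertible.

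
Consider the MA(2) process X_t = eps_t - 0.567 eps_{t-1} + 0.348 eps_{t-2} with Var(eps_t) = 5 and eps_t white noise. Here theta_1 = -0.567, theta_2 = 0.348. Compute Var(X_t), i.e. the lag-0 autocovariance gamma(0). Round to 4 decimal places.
\gamma(0) = 7.2130

For an MA(q) process X_t = eps_t + sum_i theta_i eps_{t-i} with
Var(eps_t) = sigma^2, the variance is
  gamma(0) = sigma^2 * (1 + sum_i theta_i^2).
  sum_i theta_i^2 = (-0.567)^2 + (0.348)^2 = 0.321489 + 0.121104 = 0.442593.
  gamma(0) = 5 * (1 + 0.442593) = 5 * 1.442593 = 7.212965, which rounds to 7.2130.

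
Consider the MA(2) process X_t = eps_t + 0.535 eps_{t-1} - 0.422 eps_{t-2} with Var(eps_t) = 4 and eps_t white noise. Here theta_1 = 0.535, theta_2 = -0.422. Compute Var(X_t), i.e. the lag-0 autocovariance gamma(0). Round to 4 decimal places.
\gamma(0) = 5.8572

For an MA(q) process X_t = eps_t + sum_i theta_i eps_{t-i} with
Var(eps_t) = sigma^2, the variance is
  gamma(0) = sigma^2 * (1 + sum_i theta_i^2).
  sum_i theta_i^2 = (0.535)^2 + (-0.422)^2 = 0.286225 + 0.178084 = 0.464309.
  gamma(0) = 4 * (1 + 0.464309) = 4 * 1.464309 = 5.857236, which rounds to 5.8572.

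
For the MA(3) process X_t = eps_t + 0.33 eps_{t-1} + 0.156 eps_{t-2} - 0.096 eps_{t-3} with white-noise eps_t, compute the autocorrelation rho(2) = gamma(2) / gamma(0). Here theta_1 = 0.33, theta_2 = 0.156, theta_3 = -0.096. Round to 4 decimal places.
\rho(2) = 0.1088

For an MA(q) process with theta_0 = 1, the autocovariance is
  gamma(k) = sigma^2 * sum_{i=0..q-k} theta_i * theta_{i+k},
and rho(k) = gamma(k) / gamma(0). Sigma^2 cancels.
  numerator   = (1)*(0.156) + (0.33)*(-0.096) = 0.12432.
  denominator = (1)^2 + (0.33)^2 + (0.156)^2 + (-0.096)^2 = 1.142452.
  rho(2) = 0.12432 / 1.142452 = 0.1088.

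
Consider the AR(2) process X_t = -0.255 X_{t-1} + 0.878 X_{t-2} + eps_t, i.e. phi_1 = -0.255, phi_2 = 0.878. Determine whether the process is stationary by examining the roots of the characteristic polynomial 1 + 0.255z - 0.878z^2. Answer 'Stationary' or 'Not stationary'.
\text{Not stationary}

The AR(p) characteristic polynomial is P(z) = 1 + 0.255z - 0.878z^2.
Stationarity requires all roots to lie outside the unit circle, i.e. |z| > 1 for every root.
Set 1 + (0.255) z + (-0.878) z^2 = 0, i.e. a z^2 + b z + c = 0 with a = -0.878, b = 0.255, c = 1.
Discriminant D = b^2 - 4ac = (0.255)^2 - 4*(-0.878)*1 = 0.065025 - (-3.512) = 3.577025.
D >= 0, so the roots are real: z = (-b +/- sqrt(D)) / (2a) = (-0.255 +/- 1.891302) / (-1.756).
  z_1 = (-0.255 + 1.891302) / (-1.756) = -0.9318,   |z_1| = 0.9318.
  z_2 = (-0.255 - 1.891302) / (-1.756) = 1.2223,   |z_2| = 1.2223.
Moduli of all roots: 0.9318, 1.2223.
All moduli strictly greater than 1? No.
Verdict: Not stationary.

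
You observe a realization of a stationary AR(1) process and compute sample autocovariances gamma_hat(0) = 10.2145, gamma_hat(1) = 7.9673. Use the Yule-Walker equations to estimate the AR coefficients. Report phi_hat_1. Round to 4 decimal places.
\hat\phi_{1} = 0.7800

The Yule-Walker equations for an AR(p) process read, in matrix form,
  Gamma_p phi = r_p,   with   (Gamma_p)_{ij} = gamma(|i - j|),
                       (r_p)_i = gamma(i),   i,j = 1..p.
Substitute the sample gammas (Toeplitz matrix and right-hand side of size 1):
  Gamma_p = [[10.2145]]
  r_p     = [7.9673]
With p = 1 this is the single equation gamma(0) phi_1 = gamma(1):
  phi_hat_1 = gamma(1) / gamma(0) = 7.9673 / 10.2145 = 0.7800.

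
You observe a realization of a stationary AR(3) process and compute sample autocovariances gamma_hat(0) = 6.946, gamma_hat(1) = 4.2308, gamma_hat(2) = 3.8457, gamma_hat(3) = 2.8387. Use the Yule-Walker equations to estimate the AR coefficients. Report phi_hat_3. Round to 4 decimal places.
\hat\phi_{3} = -0.0130

The Yule-Walker equations for an AR(p) process read, in matrix form,
  Gamma_p phi = r_p,   with   (Gamma_p)_{ij} = gamma(|i - j|),
                       (r_p)_i = gamma(i),   i,j = 1..p.
Substitute the sample gammas (Toeplitz matrix and right-hand side of size 3):
  Gamma_p = [[6.946, 4.2308, 3.8457], [4.2308, 6.946, 4.2308], [3.8457, 4.2308, 6.946]]
  r_p     = [4.2308, 3.8457, 2.8387]
Written out (R1..R3):
  (R1) 6.946 phi_1 + 4.2308 phi_2 + 3.8457 phi_3 = 4.2308
  (R2) 4.2308 phi_1 + 6.946 phi_2 + 4.2308 phi_3 = 3.8457
  (R3) 3.8457 phi_1 + 4.2308 phi_2 + 6.946 phi_3 = 2.8387
Gaussian elimination:
  R2 <- R2 - (4.2308/6.946) R1 = R2 - (0.609099) R1:  4.369025 phi_2 + 1.888389 phi_3 = 1.268725
  R3 <- R3 - (3.8457/6.946) R1 = R3 - (0.553657) R1:  1.888389 phi_2 + 4.816802 phi_3 = 0.496289
  R3 <- R3 - (1.888389/4.369025) R2 = R3 - (0.432222) R2:  4.000599 phi_3 = -0.052082
Back-substitution:
  phi_hat_3 = -0.052082 / 4.000599 = -0.013019
  phi_hat_2 = (1.268725 - (1.888389)(-0.013019)) / 4.369025 = 0.296018
  phi_hat_1 = (4.2308 - (4.2308)(0.296018) - (3.8457)(-0.013019)) / 6.946 = 0.436003
So phi_hat = [0.4360, 0.2960, -0.0130].
Therefore phi_hat_3 = -0.0130.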